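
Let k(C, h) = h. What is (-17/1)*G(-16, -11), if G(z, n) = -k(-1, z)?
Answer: -272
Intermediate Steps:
G(z, n) = -z
(-17/1)*G(-16, -11) = (-17/1)*(-1*(-16)) = -17*1*16 = -17*16 = -272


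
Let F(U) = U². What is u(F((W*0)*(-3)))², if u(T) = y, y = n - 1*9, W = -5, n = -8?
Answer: 289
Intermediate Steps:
y = -17 (y = -8 - 1*9 = -8 - 9 = -17)
u(T) = -17
u(F((W*0)*(-3)))² = (-17)² = 289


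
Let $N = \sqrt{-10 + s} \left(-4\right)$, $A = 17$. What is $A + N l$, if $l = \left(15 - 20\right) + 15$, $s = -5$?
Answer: $17 - 40 i \sqrt{15} \approx 17.0 - 154.92 i$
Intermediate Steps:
$l = 10$ ($l = -5 + 15 = 10$)
$N = - 4 i \sqrt{15}$ ($N = \sqrt{-10 - 5} \left(-4\right) = \sqrt{-15} \left(-4\right) = i \sqrt{15} \left(-4\right) = - 4 i \sqrt{15} \approx - 15.492 i$)
$A + N l = 17 + - 4 i \sqrt{15} \cdot 10 = 17 - 40 i \sqrt{15}$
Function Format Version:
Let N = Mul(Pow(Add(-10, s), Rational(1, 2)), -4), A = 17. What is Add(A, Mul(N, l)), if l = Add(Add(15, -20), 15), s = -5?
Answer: Add(17, Mul(-40, I, Pow(15, Rational(1, 2)))) ≈ Add(17.000, Mul(-154.92, I))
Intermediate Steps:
l = 10 (l = Add(-5, 15) = 10)
N = Mul(-4, I, Pow(15, Rational(1, 2))) (N = Mul(Pow(Add(-10, -5), Rational(1, 2)), -4) = Mul(Pow(-15, Rational(1, 2)), -4) = Mul(Mul(I, Pow(15, Rational(1, 2))), -4) = Mul(-4, I, Pow(15, Rational(1, 2))) ≈ Mul(-15.492, I))
Add(A, Mul(N, l)) = Add(17, Mul(Mul(-4, I, Pow(15, Rational(1, 2))), 10)) = Add(17, Mul(-40, I, Pow(15, Rational(1, 2))))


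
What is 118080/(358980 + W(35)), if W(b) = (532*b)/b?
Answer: 14760/44939 ≈ 0.32845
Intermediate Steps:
W(b) = 532
118080/(358980 + W(35)) = 118080/(358980 + 532) = 118080/359512 = 118080*(1/359512) = 14760/44939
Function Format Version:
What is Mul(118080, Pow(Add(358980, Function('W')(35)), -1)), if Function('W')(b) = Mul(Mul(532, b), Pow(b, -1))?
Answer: Rational(14760, 44939) ≈ 0.32845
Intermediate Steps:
Function('W')(b) = 532
Mul(118080, Pow(Add(358980, Function('W')(35)), -1)) = Mul(118080, Pow(Add(358980, 532), -1)) = Mul(118080, Pow(359512, -1)) = Mul(118080, Rational(1, 359512)) = Rational(14760, 44939)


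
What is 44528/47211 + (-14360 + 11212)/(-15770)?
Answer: 425413394/372258735 ≈ 1.1428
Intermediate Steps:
44528/47211 + (-14360 + 11212)/(-15770) = 44528*(1/47211) - 3148*(-1/15770) = 44528/47211 + 1574/7885 = 425413394/372258735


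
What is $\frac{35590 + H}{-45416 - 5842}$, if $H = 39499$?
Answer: $- \frac{75089}{51258} \approx -1.4649$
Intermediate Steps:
$\frac{35590 + H}{-45416 - 5842} = \frac{35590 + 39499}{-45416 - 5842} = \frac{75089}{-51258} = 75089 \left(- \frac{1}{51258}\right) = - \frac{75089}{51258}$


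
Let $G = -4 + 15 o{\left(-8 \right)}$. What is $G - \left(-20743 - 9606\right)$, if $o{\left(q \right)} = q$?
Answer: $30225$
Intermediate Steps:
$G = -124$ ($G = -4 + 15 \left(-8\right) = -4 - 120 = -124$)
$G - \left(-20743 - 9606\right) = -124 - \left(-20743 - 9606\right) = -124 - -30349 = -124 + 30349 = 30225$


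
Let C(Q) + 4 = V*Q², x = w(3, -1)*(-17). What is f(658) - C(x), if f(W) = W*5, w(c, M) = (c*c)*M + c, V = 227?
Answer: -2358414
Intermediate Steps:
w(c, M) = c + M*c² (w(c, M) = c²*M + c = M*c² + c = c + M*c²)
x = 102 (x = (3*(1 - 1*3))*(-17) = (3*(1 - 3))*(-17) = (3*(-2))*(-17) = -6*(-17) = 102)
C(Q) = -4 + 227*Q²
f(W) = 5*W
f(658) - C(x) = 5*658 - (-4 + 227*102²) = 3290 - (-4 + 227*10404) = 3290 - (-4 + 2361708) = 3290 - 1*2361704 = 3290 - 2361704 = -2358414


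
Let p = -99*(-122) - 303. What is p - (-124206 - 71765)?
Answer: 207746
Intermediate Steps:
p = 11775 (p = 12078 - 303 = 11775)
p - (-124206 - 71765) = 11775 - (-124206 - 71765) = 11775 - 1*(-195971) = 11775 + 195971 = 207746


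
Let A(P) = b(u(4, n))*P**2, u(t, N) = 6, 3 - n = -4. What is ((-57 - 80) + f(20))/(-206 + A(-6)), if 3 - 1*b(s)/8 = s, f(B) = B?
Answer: 117/1070 ≈ 0.10935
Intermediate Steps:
n = 7 (n = 3 - 1*(-4) = 3 + 4 = 7)
b(s) = 24 - 8*s
A(P) = -24*P**2 (A(P) = (24 - 8*6)*P**2 = (24 - 48)*P**2 = -24*P**2)
((-57 - 80) + f(20))/(-206 + A(-6)) = ((-57 - 80) + 20)/(-206 - 24*(-6)**2) = (-137 + 20)/(-206 - 24*36) = -117/(-206 - 864) = -117/(-1070) = -117*(-1/1070) = 117/1070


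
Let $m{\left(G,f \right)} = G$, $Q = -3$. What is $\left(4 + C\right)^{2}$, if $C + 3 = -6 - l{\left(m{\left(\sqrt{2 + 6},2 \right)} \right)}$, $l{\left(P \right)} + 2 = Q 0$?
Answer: $9$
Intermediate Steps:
$l{\left(P \right)} = -2$ ($l{\left(P \right)} = -2 - 0 = -2 + 0 = -2$)
$C = -7$ ($C = -3 - 4 = -7$)
$\left(4 + C\right)^{2} = \left(4 - 7\right)^{2} = \left(-3\right)^{2} = 9$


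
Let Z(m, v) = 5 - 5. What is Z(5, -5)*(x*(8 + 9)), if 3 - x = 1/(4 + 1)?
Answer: 0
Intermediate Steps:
Z(m, v) = 0
x = 14/5 (x = 3 - 1/(4 + 1) = 3 - 1/5 = 14/5 ≈ 2.8000)
Z(5, -5)*(x*(8 + 9)) = 0*(14*(8 + 9)/5) = 0*((14/5)*17) = 0*(238/5) = 0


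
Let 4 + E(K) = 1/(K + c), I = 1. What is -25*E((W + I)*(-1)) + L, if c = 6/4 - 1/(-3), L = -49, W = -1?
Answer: 411/11 ≈ 37.364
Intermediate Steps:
c = 11/6 (c = 6*(1/4) - 1*(-1/3) = 3/2 + 1/3 = 11/6 ≈ 1.8333)
E(K) = -4 + 1/(11/6 + K) (E(K) = -4 + 1/(K + 11/6) = -4 + 1/(11/6 + K))
-25*E((W + I)*(-1)) + L = -50*(-19 - 12*(-1 + 1)*(-1))/(11 + 6*((-1 + 1)*(-1))) - 49 = -50*(-19 - 0*(-1))/(11 + 6*(0*(-1))) - 49 = -50*(-19 - 12*0)/(11 + 6*0) - 49 = -50*(-19 + 0)/(11 + 0) - 49 = -50*(-19)/11 - 49 = -25*(-38/11) - 49 = 950/11 - 49 = 411/11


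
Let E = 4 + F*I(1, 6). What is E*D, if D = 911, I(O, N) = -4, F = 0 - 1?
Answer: 7288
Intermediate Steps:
F = -1
E = 8 (E = 4 - 1*(-4) = 4 + 4 = 8)
E*D = 8*911 = 7288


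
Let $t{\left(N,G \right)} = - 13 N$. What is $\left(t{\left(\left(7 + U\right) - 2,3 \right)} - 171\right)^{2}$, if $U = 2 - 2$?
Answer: $55696$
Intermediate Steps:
$U = 0$
$\left(t{\left(\left(7 + U\right) - 2,3 \right)} - 171\right)^{2} = \left(- 13 \left(\left(7 + 0\right) - 2\right) - 171\right)^{2} = \left(- 13 \left(7 - 2\right) - 171\right)^{2} = \left(\left(-13\right) 5 - 171\right)^{2} = \left(-65 - 171\right)^{2} = \left(-236\right)^{2} = 55696$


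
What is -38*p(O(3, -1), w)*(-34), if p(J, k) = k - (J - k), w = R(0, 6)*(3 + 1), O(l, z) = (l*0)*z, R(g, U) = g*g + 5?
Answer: 51680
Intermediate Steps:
R(g, U) = 5 + g² (R(g, U) = g² + 5 = 5 + g²)
O(l, z) = 0 (O(l, z) = 0*z = 0)
w = 20 (w = (5 + 0²)*(3 + 1) = (5 + 0)*4 = 5*4 = 20)
p(J, k) = -J + 2*k (p(J, k) = k + (k - J) = -J + 2*k)
-38*p(O(3, -1), w)*(-34) = -38*(-1*0 + 2*20)*(-34) = -38*(0 + 40)*(-34) = -38*40*(-34) = -1520*(-34) = 51680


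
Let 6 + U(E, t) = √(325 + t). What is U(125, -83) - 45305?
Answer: -45311 + 11*√2 ≈ -45295.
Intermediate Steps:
U(E, t) = -6 + √(325 + t)
U(125, -83) - 45305 = (-6 + √(325 - 83)) - 45305 = (-6 + √242) - 45305 = (-6 + 11*√2) - 45305 = -45311 + 11*√2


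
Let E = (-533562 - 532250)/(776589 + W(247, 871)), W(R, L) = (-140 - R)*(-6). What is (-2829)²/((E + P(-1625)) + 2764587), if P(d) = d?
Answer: 6233812450551/2152100428570 ≈ 2.8966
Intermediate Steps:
W(R, L) = 840 + 6*R
E = -1065812/778911 (E = (-533562 - 532250)/(776589 + (840 + 6*247)) = -1065812/(776589 + (840 + 1482)) = -1065812/(776589 + 2322) = -1065812/778911 ≈ -1.3683)
(-2829)²/((E + P(-1625)) + 2764587) = (-2829)²/((-1065812/778911 - 1625) + 2764587) = 8003241/(-1266796187/778911 + 2764587) = 8003241/(2152100428570/778911) = 8003241*(778911/2152100428570) = 6233812450551/2152100428570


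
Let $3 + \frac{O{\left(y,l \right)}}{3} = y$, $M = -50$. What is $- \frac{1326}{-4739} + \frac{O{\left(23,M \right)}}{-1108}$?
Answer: $\frac{296217}{1312703} \approx 0.22565$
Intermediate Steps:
$O{\left(y,l \right)} = -9 + 3 y$
$- \frac{1326}{-4739} + \frac{O{\left(23,M \right)}}{-1108} = - \frac{1326}{-4739} + \frac{-9 + 3 \cdot 23}{-1108} = \left(-1326\right) \left(- \frac{1}{4739}\right) + \left(-9 + 69\right) \left(- \frac{1}{1108}\right) = \frac{1326}{4739} + 60 \left(- \frac{1}{1108}\right) = \frac{1326}{4739} - \frac{15}{277} = \frac{296217}{1312703}$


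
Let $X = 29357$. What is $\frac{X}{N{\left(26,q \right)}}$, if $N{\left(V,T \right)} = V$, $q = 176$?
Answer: $\frac{29357}{26} \approx 1129.1$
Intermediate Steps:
$\frac{X}{N{\left(26,q \right)}} = \frac{29357}{26}$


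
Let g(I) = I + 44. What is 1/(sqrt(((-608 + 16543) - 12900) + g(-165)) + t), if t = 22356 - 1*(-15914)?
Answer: 19135/732294993 - sqrt(2914)/1464589986 ≈ 2.6093e-5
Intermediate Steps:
g(I) = 44 + I
t = 38270 (t = 22356 + 15914 = 38270)
1/(sqrt(((-608 + 16543) - 12900) + g(-165)) + t) = 1/(sqrt(((-608 + 16543) - 12900) + (44 - 165)) + 38270) = 1/(sqrt((15935 - 12900) - 121) + 38270) = 1/(sqrt(3035 - 121) + 38270) = 1/(sqrt(2914) + 38270) = 1/(38270 + sqrt(2914))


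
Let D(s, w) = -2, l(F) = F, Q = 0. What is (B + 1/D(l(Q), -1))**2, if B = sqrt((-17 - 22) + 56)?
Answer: 69/4 - sqrt(17) ≈ 13.127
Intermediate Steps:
B = sqrt(17) (B = sqrt(-39 + 56) = sqrt(17) ≈ 4.1231)
(B + 1/D(l(Q), -1))**2 = (sqrt(17) + 1/(-2))**2 = (sqrt(17) - 1/2)**2 = (-1/2 + sqrt(17))**2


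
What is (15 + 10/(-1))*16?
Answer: 80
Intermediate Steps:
(15 + 10/(-1))*16 = (15 + 10*(-1))*16 = (15 - 10)*16 = 5*16 = 80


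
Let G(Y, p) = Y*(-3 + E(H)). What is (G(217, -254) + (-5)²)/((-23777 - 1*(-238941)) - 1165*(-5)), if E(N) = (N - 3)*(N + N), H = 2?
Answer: -498/73663 ≈ -0.0067605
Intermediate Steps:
E(N) = 2*N*(-3 + N) (E(N) = (-3 + N)*(2*N) = 2*N*(-3 + N))
G(Y, p) = -7*Y (G(Y, p) = Y*(-3 + 2*2*(-3 + 2)) = Y*(-3 + 2*2*(-1)) = Y*(-3 - 4) = Y*(-7) = -7*Y)
(G(217, -254) + (-5)²)/((-23777 - 1*(-238941)) - 1165*(-5)) = (-7*217 + (-5)²)/((-23777 - 1*(-238941)) - 1165*(-5)) = (-1519 + 25)/((-23777 + 238941) + 5825) = -1494/(215164 + 5825) = -1494/220989 = -1494*1/220989 = -498/73663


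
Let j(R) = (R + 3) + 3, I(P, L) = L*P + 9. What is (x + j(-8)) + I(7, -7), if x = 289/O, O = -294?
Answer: -12637/294 ≈ -42.983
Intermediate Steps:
I(P, L) = 9 + L*P
x = -289/294 (x = 289/(-294) = 289*(-1/294) = -289/294 ≈ -0.98299)
j(R) = 6 + R (j(R) = (3 + R) + 3 = 6 + R)
(x + j(-8)) + I(7, -7) = (-289/294 + (6 - 8)) + (9 - 7*7) = (-289/294 - 2) + (9 - 49) = -877/294 - 40 = -12637/294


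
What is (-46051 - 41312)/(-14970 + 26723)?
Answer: -87363/11753 ≈ -7.4333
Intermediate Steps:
(-46051 - 41312)/(-14970 + 26723) = -87363/11753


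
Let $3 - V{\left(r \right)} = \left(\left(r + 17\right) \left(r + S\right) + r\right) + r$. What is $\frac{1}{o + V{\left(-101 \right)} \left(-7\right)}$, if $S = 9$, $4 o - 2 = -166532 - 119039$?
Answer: $- \frac{4}{74925} \approx -5.3387 \cdot 10^{-5}$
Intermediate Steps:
$o = - \frac{285569}{4}$ ($o = \frac{1}{2} + \frac{-166532 - 119039}{4} = \frac{1}{2} + \frac{1}{4} \left(-285571\right) = \frac{1}{2} - \frac{285571}{4} = - \frac{285569}{4} \approx -71392.0$)
$V{\left(r \right)} = 3 - 2 r - \left(9 + r\right) \left(17 + r\right)$ ($V{\left(r \right)} = 3 - \left(\left(\left(r + 17\right) \left(r + 9\right) + r\right) + r\right) = 3 - \left(\left(\left(17 + r\right) \left(9 + r\right) + r\right) + r\right) = 3 - \left(\left(\left(9 + r\right) \left(17 + r\right) + r\right) + r\right) = 3 - \left(\left(r + \left(9 + r\right) \left(17 + r\right)\right) + r\right) = 3 - \left(2 r + \left(9 + r\right) \left(17 + r\right)\right) = 3 - 2 r - \left(9 + r\right) \left(17 + r\right)$)
$\frac{1}{o + V{\left(-101 \right)} \left(-7\right)} = \frac{1}{- \frac{285569}{4} + \left(-150 - \left(-101\right)^{2} - -2828\right) \left(-7\right)} = \frac{1}{- \frac{285569}{4} + \left(-150 - 10201 + 2828\right) \left(-7\right)} = \frac{1}{- \frac{285569}{4} - -52661} = \frac{1}{- \frac{285569}{4} + 52661} = \frac{1}{- \frac{74925}{4}} = - \frac{4}{74925}$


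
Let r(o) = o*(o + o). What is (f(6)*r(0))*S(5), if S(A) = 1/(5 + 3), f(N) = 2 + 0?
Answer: 0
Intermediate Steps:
f(N) = 2
S(A) = ⅛ (S(A) = 1/8 = ⅛)
r(o) = 2*o² (r(o) = o*(2*o) = 2*o²)
(f(6)*r(0))*S(5) = (2*(2*0²))*(⅛) = (2*(2*0))*(⅛) = (2*0)*(⅛) = 0*(⅛) = 0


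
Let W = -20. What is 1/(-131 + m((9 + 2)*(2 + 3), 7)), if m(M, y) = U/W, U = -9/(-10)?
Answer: -200/26209 ≈ -0.0076310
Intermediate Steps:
U = 9/10 (U = -9*(-⅒) = 9/10 ≈ 0.90000)
m(M, y) = -9/200 (m(M, y) = (9/10)/(-20) = (9/10)*(-1/20) = -9/200)
1/(-131 + m((9 + 2)*(2 + 3), 7)) = 1/(-131 - 9/200) = 1/(-26209/200) = -200/26209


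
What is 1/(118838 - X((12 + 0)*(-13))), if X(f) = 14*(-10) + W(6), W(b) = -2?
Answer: 1/118980 ≈ 8.4048e-6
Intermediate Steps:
X(f) = -142 (X(f) = 14*(-10) - 2 = -140 - 2 = -142)
1/(118838 - X((12 + 0)*(-13))) = 1/(118838 - 1*(-142)) = 1/(118838 + 142) = 1/118980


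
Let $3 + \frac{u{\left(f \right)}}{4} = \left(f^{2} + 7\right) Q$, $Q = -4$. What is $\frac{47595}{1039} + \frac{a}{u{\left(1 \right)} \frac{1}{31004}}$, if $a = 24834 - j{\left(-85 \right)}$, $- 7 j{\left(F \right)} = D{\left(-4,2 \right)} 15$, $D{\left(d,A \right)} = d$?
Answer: $- \frac{1399472795067}{254555} \approx -5.4977 \cdot 10^{6}$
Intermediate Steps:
$j{\left(F \right)} = \frac{60}{7}$ ($j{\left(F \right)} = - \frac{\left(-4\right) 15}{7} = \left(- \frac{1}{7}\right) \left(-60\right) = \frac{60}{7}$)
$a = \frac{173778}{7}$ ($a = 24834 - \frac{60}{7} = \frac{173778}{7} \approx 24825.0$)
$u{\left(f \right)} = -124 - 16 f^{2}$ ($u{\left(f \right)} = -12 + 4 \left(f^{2} + 7\right) \left(-4\right) = -12 + 4 \left(7 + f^{2}\right) \left(-4\right) = -12 + 4 \left(-28 - 4 f^{2}\right) = -12 - \left(112 + 16 f^{2}\right) = -124 - 16 f^{2}$)
$\frac{47595}{1039} + \frac{a}{u{\left(1 \right)} \frac{1}{31004}} = \frac{47595}{1039} + \frac{173778}{7 \frac{-124 - 16 \cdot 1^{2}}{31004}} = 47595 \cdot \frac{1}{1039} + \frac{173778}{7 \left(-124 - 16\right) \frac{1}{31004}} = \frac{47595}{1039} + \frac{173778}{7 \left(-124 - 16\right) \frac{1}{31004}} = \frac{47595}{1039} + \frac{173778}{7 \left(\left(-140\right) \frac{1}{31004}\right)} = \frac{47595}{1039} + \frac{173778}{7 \left(- \frac{35}{7751}\right)} = \frac{47595}{1039} + \frac{173778}{7} \left(- \frac{7751}{35}\right) = \frac{47595}{1039} - \frac{1346953278}{245} = - \frac{1399472795067}{254555}$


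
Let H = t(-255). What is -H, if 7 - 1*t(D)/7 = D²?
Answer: 455126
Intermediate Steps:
t(D) = 49 - 7*D²
H = -455126 (H = 49 - 7*(-255)² = 49 - 7*65025 = 49 - 455175 = -455126)
-H = -1*(-455126) = 455126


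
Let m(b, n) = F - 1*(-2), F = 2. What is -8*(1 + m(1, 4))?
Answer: -40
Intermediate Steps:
m(b, n) = 4 (m(b, n) = 2 - 1*(-2) = 2 + 2 = 4)
-8*(1 + m(1, 4)) = -8*(1 + 4) = -8*5 = -40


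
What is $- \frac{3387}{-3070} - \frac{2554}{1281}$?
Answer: $- \frac{3502033}{3932670} \approx -0.8905$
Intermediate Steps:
$- \frac{3387}{-3070} - \frac{2554}{1281} = \left(-3387\right) \left(- \frac{1}{3070}\right) - \frac{2554}{1281} = \frac{3387}{3070} - \frac{2554}{1281} = - \frac{3502033}{3932670}$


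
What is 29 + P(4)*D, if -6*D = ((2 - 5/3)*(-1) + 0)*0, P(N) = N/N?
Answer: 29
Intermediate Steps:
P(N) = 1
D = 0 (D = -((2 - 5/3)*(-1) + 0)*0/6 = -((⅓)*(-1) + 0)*0/6 = -(-⅓ + 0)*0/6 = -(-1)*0/18 = -⅙*0 = 0)
29 + P(4)*D = 29 + 1*0 = 29 + 0 = 29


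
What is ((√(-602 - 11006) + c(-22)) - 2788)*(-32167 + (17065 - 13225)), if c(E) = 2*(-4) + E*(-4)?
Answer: 76709516 - 56654*I*√2902 ≈ 7.671e+7 - 3.052e+6*I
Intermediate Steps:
c(E) = -8 - 4*E
((√(-602 - 11006) + c(-22)) - 2788)*(-32167 + (17065 - 13225)) = ((√(-602 - 11006) + (-8 - 4*(-22))) - 2788)*(-32167 + (17065 - 13225)) = ((√(-11608) + (-8 + 88)) - 2788)*(-32167 + 3840) = ((2*I*√2902 + 80) - 2788)*(-28327) = ((80 + 2*I*√2902) - 2788)*(-28327) = (-2708 + 2*I*√2902)*(-28327) = 76709516 - 56654*I*√2902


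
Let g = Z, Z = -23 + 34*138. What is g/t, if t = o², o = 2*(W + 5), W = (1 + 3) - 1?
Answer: 4669/256 ≈ 18.238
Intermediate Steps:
W = 3 (W = 4 - 1 = 3)
Z = 4669 (Z = -23 + 4692 = 4669)
o = 16 (o = 2*(3 + 5) = 2*8 = 16)
g = 4669
t = 256 (t = 16² = 256)
g/t = 4669/256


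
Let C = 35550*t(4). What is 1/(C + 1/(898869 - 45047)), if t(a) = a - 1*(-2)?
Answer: 853822/182120232601 ≈ 4.6882e-6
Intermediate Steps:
t(a) = 2 + a (t(a) = a + 2 = 2 + a)
C = 213300 (C = 35550*(2 + 4) = 35550*6 = 213300)
1/(C + 1/(898869 - 45047)) = 1/(213300 + 1/(898869 - 45047)) = 1/(213300 + 1/853822) = 1/(182120232601/853822) = 853822/182120232601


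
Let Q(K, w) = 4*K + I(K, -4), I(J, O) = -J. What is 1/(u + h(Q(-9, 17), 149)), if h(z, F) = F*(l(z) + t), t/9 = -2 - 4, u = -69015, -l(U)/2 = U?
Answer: -1/69015 ≈ -1.4490e-5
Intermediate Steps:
l(U) = -2*U
Q(K, w) = 3*K (Q(K, w) = 4*K - K = 3*K)
t = -54 (t = 9*(-2 - 4) = 9*(-6) = -54)
h(z, F) = F*(-54 - 2*z) (h(z, F) = F*(-2*z - 54) = F*(-54 - 2*z))
1/(u + h(Q(-9, 17), 149)) = 1/(-69015 - 2*149*(27 + 3*(-9))) = 1/(-69015 - 2*149*(27 - 27)) = 1/(-69015 - 2*149*0) = 1/(-69015 + 0) = 1/(-69015) = -1/69015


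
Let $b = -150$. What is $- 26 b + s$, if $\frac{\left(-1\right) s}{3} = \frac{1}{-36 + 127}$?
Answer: $\frac{354897}{91} \approx 3900.0$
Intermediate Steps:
$s = - \frac{3}{91}$ ($s = - \frac{3}{-36 + 127} = - \frac{3}{91} \approx -0.032967$)
$- 26 b + s = \left(-26\right) \left(-150\right) - \frac{3}{91} = 3900 - \frac{3}{91} = \frac{354897}{91}$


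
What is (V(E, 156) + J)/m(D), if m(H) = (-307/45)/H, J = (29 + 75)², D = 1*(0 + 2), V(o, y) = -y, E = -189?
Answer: -959400/307 ≈ -3125.1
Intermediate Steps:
D = 2 (D = 1*2 = 2)
J = 10816 (J = 104² = 10816)
m(H) = -307/(45*H) (m(H) = (-307*1/45)/H = -307/(45*H))
(V(E, 156) + J)/m(D) = (-1*156 + 10816)/((-307/45/2)) = (-156 + 10816)/((-307/45*½)) = 10660/(-307/90) = 10660*(-90/307) = -959400/307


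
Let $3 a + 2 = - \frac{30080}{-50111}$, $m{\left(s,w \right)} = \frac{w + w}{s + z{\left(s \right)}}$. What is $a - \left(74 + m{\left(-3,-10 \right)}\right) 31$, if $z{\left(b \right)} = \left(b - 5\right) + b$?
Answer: $- \frac{2461141538}{1052331} \approx -2338.8$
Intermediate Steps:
$z{\left(b \right)} = -5 + 2 b$ ($z{\left(b \right)} = \left(-5 + b\right) + b = -5 + 2 b$)
$m{\left(s,w \right)} = \frac{2 w}{-5 + 3 s}$ ($m{\left(s,w \right)} = \frac{w + w}{s + \left(-5 + 2 s\right)} = \frac{2 w}{-5 + 3 s}$)
$a = - \frac{70142}{150333}$ ($a = - \frac{2}{3} + \frac{\left(-30080\right) \frac{1}{-50111}}{3} = - \frac{2}{3} + \frac{\left(-30080\right) \left(- \frac{1}{50111}\right)}{3} = - \frac{2}{3} + \frac{1}{3} \cdot \frac{30080}{50111} = - \frac{2}{3} + \frac{30080}{150333} = - \frac{70142}{150333} \approx -0.46658$)
$a - \left(74 + m{\left(-3,-10 \right)}\right) 31 = - \frac{70142}{150333} - \left(74 + 2 \left(-10\right) \frac{1}{-5 + 3 \left(-3\right)}\right) 31 = - \frac{70142}{150333} - \left(74 + 2 \left(-10\right) \frac{1}{-5 - 9}\right) 31 = - \frac{70142}{150333} - \left(74 + 2 \left(-10\right) \frac{1}{-14}\right) 31 = - \frac{70142}{150333} - \left(74 + 2 \left(-10\right) \left(- \frac{1}{14}\right)\right) 31 = - \frac{70142}{150333} - \left(74 + \frac{10}{7}\right) 31 = - \frac{70142}{150333} - \frac{528}{7} \cdot 31 = - \frac{70142}{150333} - \frac{16368}{7} = - \frac{2461141538}{1052331}$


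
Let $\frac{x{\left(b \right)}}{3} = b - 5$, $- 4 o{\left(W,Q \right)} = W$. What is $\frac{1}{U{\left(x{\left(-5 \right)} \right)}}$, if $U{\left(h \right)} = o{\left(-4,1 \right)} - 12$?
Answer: $- \frac{1}{11} \approx -0.090909$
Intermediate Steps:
$o{\left(W,Q \right)} = - \frac{W}{4}$
$x{\left(b \right)} = -15 + 3 b$ ($x{\left(b \right)} = 3 \left(b - 5\right) = 3 \left(-5 + b\right) = -15 + 3 b$)
$U{\left(h \right)} = -11$ ($U{\left(h \right)} = \left(- \frac{1}{4}\right) \left(-4\right) - 12 = 1 - 12 = -11$)
$\frac{1}{U{\left(x{\left(-5 \right)} \right)}} = \frac{1}{-11} = - \frac{1}{11}$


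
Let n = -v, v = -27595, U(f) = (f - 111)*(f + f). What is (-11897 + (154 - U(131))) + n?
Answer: 10612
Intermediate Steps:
U(f) = 2*f*(-111 + f) (U(f) = (-111 + f)*(2*f) = 2*f*(-111 + f))
n = 27595 (n = -1*(-27595) = 27595)
(-11897 + (154 - U(131))) + n = (-11897 + (154 - 2*131*(-111 + 131))) + 27595 = (-11897 + (154 - 2*131*20)) + 27595 = (-11897 + (154 - 1*5240)) + 27595 = (-11897 + (154 - 5240)) + 27595 = (-11897 - 5086) + 27595 = -16983 + 27595 = 10612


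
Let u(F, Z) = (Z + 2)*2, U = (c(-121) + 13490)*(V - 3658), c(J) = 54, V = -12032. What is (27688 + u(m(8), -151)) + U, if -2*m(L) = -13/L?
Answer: -212477970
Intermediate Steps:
m(L) = 13/(2*L) (m(L) = -(-13)/(2*L) = 13/(2*L))
U = -212505360 (U = (54 + 13490)*(-12032 - 3658) = 13544*(-15690) = -212505360)
u(F, Z) = 4 + 2*Z (u(F, Z) = (2 + Z)*2 = 4 + 2*Z)
(27688 + u(m(8), -151)) + U = (27688 + (4 + 2*(-151))) - 212505360 = (27688 + (4 - 302)) - 212505360 = (27688 - 298) - 212505360 = 27390 - 212505360 = -212477970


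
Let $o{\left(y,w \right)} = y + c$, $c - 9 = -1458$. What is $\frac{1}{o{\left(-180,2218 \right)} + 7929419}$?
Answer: $\frac{1}{7927790} \approx 1.2614 \cdot 10^{-7}$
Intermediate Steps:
$c = -1449$ ($c = 9 - 1458 = -1449$)
$o{\left(y,w \right)} = -1449 + y$ ($o{\left(y,w \right)} = y - 1449 = -1449 + y$)
$\frac{1}{o{\left(-180,2218 \right)} + 7929419} = \frac{1}{\left(-1449 - 180\right) + 7929419} = \frac{1}{-1629 + 7929419} = \frac{1}{7927790}$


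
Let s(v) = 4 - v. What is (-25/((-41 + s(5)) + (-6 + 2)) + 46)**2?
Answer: 4583881/2116 ≈ 2166.3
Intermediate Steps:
(-25/((-41 + s(5)) + (-6 + 2)) + 46)**2 = (-25/((-41 + (4 - 1*5)) + (-6 + 2)) + 46)**2 = (-25/((-41 + (4 - 5)) - 4) + 46)**2 = (-25/((-41 - 1) - 4) + 46)**2 = (-25/(-42 - 4) + 46)**2 = (-25/(-46) + 46)**2 = (-25*(-1/46) + 46)**2 = (25/46 + 46)**2 = (2141/46)**2 = 4583881/2116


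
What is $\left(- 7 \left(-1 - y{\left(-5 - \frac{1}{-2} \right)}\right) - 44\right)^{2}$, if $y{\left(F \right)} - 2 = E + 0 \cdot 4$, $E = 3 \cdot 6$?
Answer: $10609$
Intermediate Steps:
$E = 18$
$y{\left(F \right)} = 20$ ($y{\left(F \right)} = 2 + \left(18 + 0 \cdot 4\right) = 2 + \left(18 + 0\right) = 2 + 18 = 20$)
$\left(- 7 \left(-1 - y{\left(-5 - \frac{1}{-2} \right)}\right) - 44\right)^{2} = \left(- 7 \left(-1 - 20\right) - 44\right)^{2} = \left(\left(-7\right) \left(-21\right) - 44\right)^{2} = \left(147 - 44\right)^{2} = 103^{2} = 10609$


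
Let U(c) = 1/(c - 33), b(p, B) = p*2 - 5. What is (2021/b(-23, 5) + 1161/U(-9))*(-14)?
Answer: 34844362/51 ≈ 6.8322e+5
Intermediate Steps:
b(p, B) = -5 + 2*p (b(p, B) = 2*p - 5 = -5 + 2*p)
U(c) = 1/(-33 + c)
(2021/b(-23, 5) + 1161/U(-9))*(-14) = (2021/(-5 + 2*(-23)) + 1161/(1/(-33 - 9)))*(-14) = (2021/(-5 - 46) + 1161/(1/(-42)))*(-14) = (2021/(-51) + 1161/(-1/42))*(-14) = (2021*(-1/51) + 1161*(-42))*(-14) = (-2021/51 - 48762)*(-14) = -2488883/51*(-14) = 34844362/51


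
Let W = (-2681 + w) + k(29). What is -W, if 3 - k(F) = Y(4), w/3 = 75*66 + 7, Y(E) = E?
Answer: -12189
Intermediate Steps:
w = 14871 (w = 3*(75*66 + 7) = 3*(4950 + 7) = 3*4957 = 14871)
k(F) = -1 (k(F) = 3 - 1*4 = 3 - 4 = -1)
W = 12189 (W = (-2681 + 14871) - 1 = 12190 - 1 = 12189)
-W = -1*12189 = -12189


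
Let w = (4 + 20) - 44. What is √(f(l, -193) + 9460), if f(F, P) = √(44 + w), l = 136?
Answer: √(9460 + 2*√6) ≈ 97.288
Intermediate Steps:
w = -20 (w = 24 - 44 = -20)
f(F, P) = 2*√6 (f(F, P) = √(44 - 20) = √24 = 2*√6)
√(f(l, -193) + 9460) = √(2*√6 + 9460) = √(9460 + 2*√6)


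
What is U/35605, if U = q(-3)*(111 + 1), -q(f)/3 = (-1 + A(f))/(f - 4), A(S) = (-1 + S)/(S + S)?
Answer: -16/35605 ≈ -0.00044938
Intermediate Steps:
A(S) = (-1 + S)/(2*S) (A(S) = (-1 + S)/((2*S)) = (-1 + S)*(1/(2*S)) = (-1 + S)/(2*S))
q(f) = -3*(-1 + (-1 + f)/(2*f))/(-4 + f) (q(f) = -3*(-1 + (-1 + f)/(2*f))/(f - 4) = -3*(-1 + (-1 + f)/(2*f))/(-4 + f))
U = -16 (U = ((3/2)*(1 - 3)/(-3*(-4 - 3)))*(111 + 1) = ((3/2)*(-1/3)*(-2)/(-7))*112 = ((3/2)*(-1/3)*(-1/7)*(-2))*112 = -1/7*112 = -16)
U/35605 = -16/35605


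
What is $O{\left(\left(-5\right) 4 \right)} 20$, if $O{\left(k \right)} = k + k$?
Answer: $-800$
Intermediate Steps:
$O{\left(k \right)} = 2 k$
$O{\left(\left(-5\right) 4 \right)} 20 = 2 \left(\left(-5\right) 4\right) 20 = 2 \left(-20\right) 20 = \left(-40\right) 20 = -800$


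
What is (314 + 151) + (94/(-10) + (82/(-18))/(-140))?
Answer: 574097/1260 ≈ 455.63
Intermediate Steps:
(314 + 151) + (94/(-10) + (82/(-18))/(-140)) = 465 + (94*(-1/10) + (82*(-1/18))*(-1/140)) = 465 + (-47/5 - 41/9*(-1/140)) = 465 + (-47/5 + 41/1260) = 465 - 11803/1260 = 574097/1260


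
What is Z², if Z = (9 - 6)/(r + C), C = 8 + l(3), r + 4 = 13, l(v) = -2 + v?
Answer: 1/36 ≈ 0.027778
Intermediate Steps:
r = 9 (r = -4 + 13 = 9)
C = 9 (C = 8 + (-2 + 3) = 8 + 1 = 9)
Z = ⅙ (Z = (9 - 6)/(9 + 9) = 3/18 = 3*(1/18) = ⅙ ≈ 0.16667)
Z² = (⅙)² = 1/36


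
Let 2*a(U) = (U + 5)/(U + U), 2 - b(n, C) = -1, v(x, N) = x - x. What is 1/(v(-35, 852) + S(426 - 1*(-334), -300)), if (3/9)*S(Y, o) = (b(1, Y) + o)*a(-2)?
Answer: 8/2673 ≈ 0.0029929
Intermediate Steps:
v(x, N) = 0
b(n, C) = 3 (b(n, C) = 2 - 1*(-1) = 2 + 1 = 3)
a(U) = (5 + U)/(4*U) (a(U) = ((U + 5)/(U + U))/2 = ((5 + U)/((2*U)))/2 = ((5 + U)*(1/(2*U)))/2 = ((5 + U)/(2*U))/2 = (5 + U)/(4*U))
S(Y, o) = -27/8 - 9*o/8 (S(Y, o) = 3*((3 + o)*((1/4)*(5 - 2)/(-2))) = 3*((3 + o)*((1/4)*(-1/2)*3)) = 3*((3 + o)*(-3/8)) = 3*(-9/8 - 3*o/8) = -27/8 - 9*o/8)
1/(v(-35, 852) + S(426 - 1*(-334), -300)) = 1/(0 + (-27/8 - 9/8*(-300))) = 1/(0 + (-27/8 + 675/2)) = 1/(0 + 2673/8) = 1/(2673/8) = 8/2673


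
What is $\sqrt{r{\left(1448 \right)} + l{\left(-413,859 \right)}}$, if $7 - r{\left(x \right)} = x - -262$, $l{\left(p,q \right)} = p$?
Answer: $46 i \approx 46.0 i$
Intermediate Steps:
$r{\left(x \right)} = -255 - x$ ($r{\left(x \right)} = 7 - \left(x - -262\right) = 7 - \left(x + 262\right) = 7 - \left(262 + x\right) = -255 - x$)
$\sqrt{r{\left(1448 \right)} + l{\left(-413,859 \right)}} = \sqrt{\left(-255 - 1448\right) - 413} = \sqrt{-1703 - 413} = \sqrt{-2116} = 46 i$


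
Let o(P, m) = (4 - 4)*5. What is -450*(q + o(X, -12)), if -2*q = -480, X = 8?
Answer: -108000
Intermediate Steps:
q = 240 (q = -½*(-480) = 240)
o(P, m) = 0 (o(P, m) = 0*5 = 0)
-450*(q + o(X, -12)) = -450*(240 + 0) = -450*240 = -108000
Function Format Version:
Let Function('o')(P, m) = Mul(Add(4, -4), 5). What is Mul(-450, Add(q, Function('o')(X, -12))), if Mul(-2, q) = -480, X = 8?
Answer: -108000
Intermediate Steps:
q = 240 (q = Mul(Rational(-1, 2), -480) = 240)
Function('o')(P, m) = 0 (Function('o')(P, m) = Mul(0, 5) = 0)
Mul(-450, Add(q, Function('o')(X, -12))) = Mul(-450, Add(240, 0)) = Mul(-450, 240) = -108000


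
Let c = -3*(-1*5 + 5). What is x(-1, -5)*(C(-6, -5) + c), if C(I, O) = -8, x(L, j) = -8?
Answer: 64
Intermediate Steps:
c = 0 (c = -3*(-5 + 5) = -3*0 = 0)
x(-1, -5)*(C(-6, -5) + c) = -8*(-8 + 0) = -8*(-8) = 64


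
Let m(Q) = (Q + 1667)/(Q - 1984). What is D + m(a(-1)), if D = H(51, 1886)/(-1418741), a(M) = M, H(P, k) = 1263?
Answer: -2366129561/2816200885 ≈ -0.84019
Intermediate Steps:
m(Q) = (1667 + Q)/(-1984 + Q)
D = -1263/1418741 (D = 1263/(-1418741) = 1263*(-1/1418741) = -1263/1418741 ≈ -0.00089023)
D + m(a(-1)) = -1263/1418741 + (1667 - 1)/(-1984 - 1) = -1263/1418741 + 1666/(-1985) = -1263/1418741 - 1/1985*1666 = -1263/1418741 - 1666/1985 = -2366129561/2816200885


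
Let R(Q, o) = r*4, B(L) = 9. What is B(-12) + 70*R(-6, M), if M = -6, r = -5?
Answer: -1391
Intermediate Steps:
R(Q, o) = -20 (R(Q, o) = -5*4 = -20)
B(-12) + 70*R(-6, M) = 9 + 70*(-20) = 9 - 1400 = -1391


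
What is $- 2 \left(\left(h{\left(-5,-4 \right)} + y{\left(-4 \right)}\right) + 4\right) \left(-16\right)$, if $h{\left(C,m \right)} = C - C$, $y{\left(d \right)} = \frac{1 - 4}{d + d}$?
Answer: $140$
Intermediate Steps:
$y{\left(d \right)} = - \frac{3}{2 d}$
$h{\left(C,m \right)} = 0$
$- 2 \left(\left(h{\left(-5,-4 \right)} + y{\left(-4 \right)}\right) + 4\right) \left(-16\right) = - 2 \left(\left(0 - \frac{3}{2 \left(-4\right)}\right) + 4\right) \left(-16\right) = - 2 \left(\left(0 - - \frac{3}{8}\right) + 4\right) \left(-16\right) = - 2 \left(\left(0 + \frac{3}{8}\right) + 4\right) \left(-16\right) = - 2 \left(\frac{3}{8} + 4\right) \left(-16\right) = \left(-2\right) \frac{35}{8} \left(-16\right) = \left(- \frac{35}{4}\right) \left(-16\right) = 140$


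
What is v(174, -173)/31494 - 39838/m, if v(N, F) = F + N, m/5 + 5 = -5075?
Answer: 313670843/199986900 ≈ 1.5685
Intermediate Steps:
m = -25400 (m = -25 + 5*(-5075) = -25 - 25375 = -25400)
v(174, -173)/31494 - 39838/m = (-173 + 174)/31494 - 39838/(-25400) = 1*(1/31494) - 39838*(-1/25400) = 1/31494 + 19919/12700 = 313670843/199986900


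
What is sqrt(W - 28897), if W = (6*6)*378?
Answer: I*sqrt(15289) ≈ 123.65*I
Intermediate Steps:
W = 13608 (W = 36*378 = 13608)
sqrt(W - 28897) = sqrt(13608 - 28897) = sqrt(-15289) = I*sqrt(15289)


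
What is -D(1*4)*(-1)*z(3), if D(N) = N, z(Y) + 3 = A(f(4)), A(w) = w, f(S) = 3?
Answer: 0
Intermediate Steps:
z(Y) = 0 (z(Y) = -3 + 3 = 0)
-D(1*4)*(-1)*z(3) = -(1*4)*(-1)*0 = -4*(-1)*0 = -(-4)*0 = -1*0 = 0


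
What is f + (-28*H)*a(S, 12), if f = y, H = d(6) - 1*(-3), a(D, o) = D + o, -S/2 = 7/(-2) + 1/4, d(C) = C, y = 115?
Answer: -4547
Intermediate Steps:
S = 13/2 (S = -2*(7/(-2) + 1/4) = -2*(7*(-½) + 1*(¼)) = -2*(-7/2 + ¼) = -2*(-13/4) = 13/2 ≈ 6.5000)
H = 9 (H = 6 - 1*(-3) = 6 + 3 = 9)
f = 115
f + (-28*H)*a(S, 12) = 115 + (-28*9)*(13/2 + 12) = 115 - 252*37/2 = 115 - 4662 = -4547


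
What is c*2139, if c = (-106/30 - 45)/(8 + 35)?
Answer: -519064/215 ≈ -2414.3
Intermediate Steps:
c = -728/645 (c = (-106*1/30 - 45)/43 = (-53/15 - 45)*(1/43) = -728/15*1/43 = -728/645 ≈ -1.1287)
c*2139 = -728/645*2139 = -519064/215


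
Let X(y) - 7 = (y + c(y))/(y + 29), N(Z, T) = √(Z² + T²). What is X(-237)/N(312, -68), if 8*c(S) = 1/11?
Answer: 148983*√6373/466605568 ≈ 0.025489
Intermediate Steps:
c(S) = 1/88 (c(S) = (⅛)/11 = (⅛)*(1/11) = 1/88)
N(Z, T) = √(T² + Z²)
X(y) = 7 + (1/88 + y)/(29 + y) (X(y) = 7 + (y + 1/88)/(y + 29) = 7 + (1/88 + y)/(29 + y))
X(-237)/N(312, -68) = ((17865 + 704*(-237))/(88*(29 - 237)))/(√((-68)² + 312²)) = ((1/88)*(17865 - 166848)/(-208))/(√(4624 + 97344)) = ((1/88)*(-1/208)*(-148983))/(√101968) = 148983/(18304*((4*√6373))) = 148983*(√6373/25492)/18304 = 148983*√6373/466605568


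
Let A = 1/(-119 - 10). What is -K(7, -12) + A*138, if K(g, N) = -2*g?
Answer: 556/43 ≈ 12.930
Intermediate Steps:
A = -1/129 (A = 1/(-129) = -1/129 ≈ -0.0077519)
-K(7, -12) + A*138 = -(-2)*7 - 1/129*138 = -1*(-14) - 46/43 = 14 - 46/43 = 556/43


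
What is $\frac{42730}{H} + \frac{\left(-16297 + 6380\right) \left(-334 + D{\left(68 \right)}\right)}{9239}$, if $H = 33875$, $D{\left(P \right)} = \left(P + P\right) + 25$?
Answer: $\frac{11702424269}{62594225} \approx 186.96$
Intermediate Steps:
$D{\left(P \right)} = 25 + 2 P$ ($D{\left(P \right)} = 2 P + 25 = 25 + 2 P$)
$\frac{42730}{H} + \frac{\left(-16297 + 6380\right) \left(-334 + D{\left(68 \right)}\right)}{9239} = \frac{42730}{33875} + \frac{\left(-16297 + 6380\right) \left(-334 + \left(25 + 2 \cdot 68\right)\right)}{9239} = 42730 \cdot \frac{1}{33875} + - 9917 \left(-334 + \left(25 + 136\right)\right) \frac{1}{9239} = \frac{8546}{6775} + - 9917 \left(-334 + 161\right) \frac{1}{9239} = \frac{8546}{6775} + \left(-9917\right) \left(-173\right) \frac{1}{9239} = \frac{8546}{6775} + 1715641 \cdot \frac{1}{9239} = \frac{8546}{6775} + \frac{1715641}{9239} = \frac{11702424269}{62594225}$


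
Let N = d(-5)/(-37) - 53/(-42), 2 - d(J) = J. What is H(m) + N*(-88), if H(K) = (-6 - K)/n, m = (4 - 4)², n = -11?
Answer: -802166/8547 ≈ -93.854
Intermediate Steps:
d(J) = 2 - J
m = 0 (m = 0² = 0)
H(K) = 6/11 + K/11 (H(K) = (-6 - K)/(-11) = (-6 - K)*(-1/11) = 6/11 + K/11)
N = 1667/1554 (N = (2 - 1*(-5))/(-37) - 53/(-42) = (2 + 5)*(-1/37) - 53*(-1/42) = 7*(-1/37) + 53/42 = -7/37 + 53/42 = 1667/1554 ≈ 1.0727)
H(m) + N*(-88) = (6/11 + (1/11)*0) + (1667/1554)*(-88) = (6/11 + 0) - 73348/777 = 6/11 - 73348/777 = -802166/8547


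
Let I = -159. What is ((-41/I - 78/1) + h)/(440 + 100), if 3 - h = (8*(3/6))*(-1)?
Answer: -2812/21465 ≈ -0.13100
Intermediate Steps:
h = 7 (h = 3 - 8*(3/6)*(-1) = 3 - 8*(3*(⅙))*(-1) = 3 - 8*(½)*(-1) = 3 - 4*(-1) = 3 - 1*(-4) = 3 + 4 = 7)
((-41/I - 78/1) + h)/(440 + 100) = ((-41/(-159) - 78/1) + 7)/(440 + 100) = ((-41*(-1/159) - 78*1) + 7)/540 = ((41/159 - 78) + 7)*(1/540) = (-12361/159 + 7)*(1/540) = -11248/159*1/540 = -2812/21465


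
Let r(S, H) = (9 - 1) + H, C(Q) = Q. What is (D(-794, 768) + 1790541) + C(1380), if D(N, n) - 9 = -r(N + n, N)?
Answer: 1792716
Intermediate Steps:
r(S, H) = 8 + H
D(N, n) = 1 - N (D(N, n) = 9 - (8 + N) = 9 + (-8 - N) = 1 - N)
(D(-794, 768) + 1790541) + C(1380) = ((1 - 1*(-794)) + 1790541) + 1380 = ((1 + 794) + 1790541) + 1380 = (795 + 1790541) + 1380 = 1791336 + 1380 = 1792716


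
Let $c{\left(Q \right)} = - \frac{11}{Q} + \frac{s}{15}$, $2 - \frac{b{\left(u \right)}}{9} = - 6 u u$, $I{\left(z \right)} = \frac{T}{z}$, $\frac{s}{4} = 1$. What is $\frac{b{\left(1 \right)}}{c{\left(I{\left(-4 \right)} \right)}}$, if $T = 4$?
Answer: $\frac{1080}{169} \approx 6.3905$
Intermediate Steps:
$s = 4$ ($s = 4 \cdot 1 = 4$)
$I{\left(z \right)} = \frac{4}{z}$
$b{\left(u \right)} = 18 + 54 u^{2}$ ($b{\left(u \right)} = 18 - 9 - 6 u u = 18 - 9 \left(- 6 u^{2}\right) = 18 + 54 u^{2}$)
$c{\left(Q \right)} = \frac{4}{15} - \frac{11}{Q}$ ($c{\left(Q \right)} = - \frac{11}{Q} + \frac{4}{15} = \frac{4}{15} - \frac{11}{Q}$)
$\frac{b{\left(1 \right)}}{c{\left(I{\left(-4 \right)} \right)}} = \frac{18 + 54 \cdot 1^{2}}{\frac{4}{15} - \frac{11}{4 \frac{1}{-4}}} = \frac{18 + 54 \cdot 1}{\frac{4}{15} - \frac{11}{4 \left(- \frac{1}{4}\right)}} = \frac{18 + 54}{\frac{4}{15} - \frac{11}{-1}} = \frac{72}{\frac{4}{15} - -11} = \frac{72}{\frac{4}{15} + 11} = \frac{72}{\frac{169}{15}} = 72 \cdot \frac{15}{169} = \frac{1080}{169}$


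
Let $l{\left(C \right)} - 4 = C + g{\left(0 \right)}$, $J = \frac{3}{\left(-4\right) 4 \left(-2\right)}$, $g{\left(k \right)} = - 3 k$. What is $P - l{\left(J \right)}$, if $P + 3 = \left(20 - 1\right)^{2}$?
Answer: $\frac{11325}{32} \approx 353.91$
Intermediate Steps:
$P = 358$ ($P = -3 + \left(20 - 1\right)^{2} = -3 + 19^{2} = -3 + 361 = 358$)
$J = \frac{3}{32}$ ($J = \frac{3}{\left(-16\right) \left(-2\right)} = \frac{3}{32} \approx 0.09375$)
$l{\left(C \right)} = 4 + C$ ($l{\left(C \right)} = 4 + \left(C - 0\right) = 4 + \left(C + 0\right) = 4 + C$)
$P - l{\left(J \right)} = 358 - \left(4 + \frac{3}{32}\right) = 358 - \frac{131}{32} = \frac{11325}{32}$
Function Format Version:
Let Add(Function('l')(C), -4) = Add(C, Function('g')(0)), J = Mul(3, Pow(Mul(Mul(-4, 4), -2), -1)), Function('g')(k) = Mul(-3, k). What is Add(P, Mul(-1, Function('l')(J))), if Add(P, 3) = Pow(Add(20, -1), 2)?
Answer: Rational(11325, 32) ≈ 353.91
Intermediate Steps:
P = 358 (P = Add(-3, Pow(Add(20, -1), 2)) = Add(-3, Pow(19, 2)) = Add(-3, 361) = 358)
J = Rational(3, 32) (J = Mul(3, Pow(Mul(-16, -2), -1)) = Mul(3, Pow(32, -1)) = Mul(3, Rational(1, 32)) = Rational(3, 32) ≈ 0.093750)
Function('l')(C) = Add(4, C) (Function('l')(C) = Add(4, Add(C, Mul(-3, 0))) = Add(4, Add(C, 0)) = Add(4, C))
Add(P, Mul(-1, Function('l')(J))) = Add(358, Mul(-1, Add(4, Rational(3, 32)))) = Add(358, Mul(-1, Rational(131, 32))) = Add(358, Rational(-131, 32)) = Rational(11325, 32)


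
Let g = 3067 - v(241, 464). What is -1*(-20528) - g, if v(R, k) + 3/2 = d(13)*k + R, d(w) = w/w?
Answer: 36329/2 ≈ 18165.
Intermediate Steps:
d(w) = 1
v(R, k) = -3/2 + R + k (v(R, k) = -3/2 + (1*k + R) = -3/2 + (k + R) = -3/2 + (R + k) = -3/2 + R + k)
g = 4727/2 (g = 3067 - (-3/2 + 241 + 464) = 3067 - 1*1407/2 = 3067 - 1407/2 = 4727/2 ≈ 2363.5)
-1*(-20528) - g = -1*(-20528) - 1*4727/2 = 20528 - 4727/2 = 36329/2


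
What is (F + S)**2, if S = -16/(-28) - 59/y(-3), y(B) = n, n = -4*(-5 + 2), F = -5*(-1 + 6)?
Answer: 6076225/7056 ≈ 861.14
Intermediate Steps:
F = -25 (F = -5*5 = -25)
n = 12 (n = -4*(-3) = 12)
y(B) = 12
S = -365/84 (S = -16/(-28) - 59/12 = -16*(-1/28) - 59*1/12 = 4/7 - 59/12 = -365/84 ≈ -4.3452)
(F + S)**2 = (-25 - 365/84)**2 = (-2465/84)**2 = 6076225/7056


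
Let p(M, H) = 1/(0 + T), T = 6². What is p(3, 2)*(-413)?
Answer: -413/36 ≈ -11.472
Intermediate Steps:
T = 36
p(M, H) = 1/36 (p(M, H) = 1/(0 + 36) = 1/36)
p(3, 2)*(-413) = (1/36)*(-413) = -413/36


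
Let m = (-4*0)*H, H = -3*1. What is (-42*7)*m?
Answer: 0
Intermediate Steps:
H = -3
m = 0 (m = -4*0*(-3) = 0*(-3) = 0)
(-42*7)*m = -42*7*0 = -7*42*0 = -294*0 = 0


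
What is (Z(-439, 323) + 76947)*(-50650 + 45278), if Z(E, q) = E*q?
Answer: 348374200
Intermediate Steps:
(Z(-439, 323) + 76947)*(-50650 + 45278) = (-439*323 + 76947)*(-50650 + 45278) = (-141797 + 76947)*(-5372) = -64850*(-5372) = 348374200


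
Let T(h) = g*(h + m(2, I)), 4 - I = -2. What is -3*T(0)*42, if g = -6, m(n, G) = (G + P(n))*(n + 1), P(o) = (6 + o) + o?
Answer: 36288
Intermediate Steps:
P(o) = 6 + 2*o
I = 6 (I = 4 - 1*(-2) = 4 + 2 = 6)
m(n, G) = (1 + n)*(6 + G + 2*n) (m(n, G) = (G + (6 + 2*n))*(n + 1) = (6 + G + 2*n)*(1 + n) = (1 + n)*(6 + G + 2*n))
T(h) = -288 - 6*h (T(h) = -6*(h + (6 + 6 + 2*2**2 + 8*2 + 6*2)) = -6*(h + (6 + 6 + 2*4 + 16 + 12)) = -6*(h + (6 + 6 + 8 + 16 + 12)) = -6*(h + 48) = -6*(48 + h) = -288 - 6*h)
-3*T(0)*42 = -3*(-288 - 6*0)*42 = -3*(-288 + 0)*42 = -3*(-288)*42 = 864*42 = 36288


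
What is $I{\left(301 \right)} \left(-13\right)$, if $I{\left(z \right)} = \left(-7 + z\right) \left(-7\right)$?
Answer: $26754$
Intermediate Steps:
$I{\left(z \right)} = 49 - 7 z$
$I{\left(301 \right)} \left(-13\right) = \left(49 - 2107\right) \left(-13\right) = \left(-2058\right) \left(-13\right) = 26754$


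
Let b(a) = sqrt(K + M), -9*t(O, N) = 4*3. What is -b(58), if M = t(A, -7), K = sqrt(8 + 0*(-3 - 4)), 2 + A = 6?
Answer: -sqrt(-12 + 18*sqrt(2))/3 ≈ -1.2227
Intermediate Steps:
A = 4 (A = -2 + 6 = 4)
t(O, N) = -4/3 (t(O, N) = -4*3/9 = -1/9*12 = -4/3)
K = 2*sqrt(2) (K = sqrt(8 + 0*(-7)) = sqrt(8 + 0) = sqrt(8) = 2*sqrt(2) ≈ 2.8284)
M = -4/3 ≈ -1.3333
b(a) = sqrt(-4/3 + 2*sqrt(2)) (b(a) = sqrt(2*sqrt(2) - 4/3) = sqrt(-4/3 + 2*sqrt(2)))
-b(58) = -sqrt(-12 + 18*sqrt(2))/3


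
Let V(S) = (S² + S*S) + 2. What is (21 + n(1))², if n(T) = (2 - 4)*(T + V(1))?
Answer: 121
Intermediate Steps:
V(S) = 2 + 2*S² (V(S) = (S² + S²) + 2 = 2*S² + 2 = 2 + 2*S²)
n(T) = -8 - 2*T (n(T) = (2 - 4)*(T + (2 + 2*1²)) = -2*(T + (2 + 2*1)) = -2*(T + (2 + 2)) = -2*(T + 4) = -2*(4 + T) = -8 - 2*T)
(21 + n(1))² = (21 + (-8 - 2*1))² = (21 + (-8 - 2))² = (21 - 10)² = 11² = 121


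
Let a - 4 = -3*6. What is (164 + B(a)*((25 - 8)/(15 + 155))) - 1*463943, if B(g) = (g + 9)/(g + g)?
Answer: -25971623/56 ≈ -4.6378e+5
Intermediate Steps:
a = -14 (a = 4 - 3*6 = 4 - 18 = -14)
B(g) = (9 + g)/(2*g) (B(g) = (9 + g)/((2*g)) = (9 + g)*(1/(2*g)) = (9 + g)/(2*g))
(164 + B(a)*((25 - 8)/(15 + 155))) - 1*463943 = (164 + ((½)*(9 - 14)/(-14))*((25 - 8)/(15 + 155))) - 1*463943 = (164 + ((½)*(-1/14)*(-5))*(17/170)) - 463943 = (164 + 5*(17*(1/170))/28) - 463943 = (164 + (5/28)*(⅒)) - 463943 = (164 + 1/56) - 463943 = 9185/56 - 463943 = -25971623/56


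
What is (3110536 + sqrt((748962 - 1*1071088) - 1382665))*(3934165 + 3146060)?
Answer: 22023294750600 + 7080225*I*sqrt(1704791) ≈ 2.2023e+13 + 9.2445e+9*I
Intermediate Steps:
(3110536 + sqrt((748962 - 1*1071088) - 1382665))*(3934165 + 3146060) = (3110536 + sqrt((748962 - 1071088) - 1382665))*7080225 = (3110536 + sqrt(-322126 - 1382665))*7080225 = (3110536 + sqrt(-1704791))*7080225 = (3110536 + I*sqrt(1704791))*7080225 = 22023294750600 + 7080225*I*sqrt(1704791)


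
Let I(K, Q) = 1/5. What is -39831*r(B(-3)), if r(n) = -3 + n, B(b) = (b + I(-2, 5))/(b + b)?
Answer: 504526/5 ≈ 1.0091e+5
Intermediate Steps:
I(K, Q) = ⅕
B(b) = (⅕ + b)/(2*b) (B(b) = (b + ⅕)/(b + b) = (⅕ + b)/((2*b)) = (⅕ + b)*(1/(2*b)) = (⅕ + b)/(2*b))
-39831*r(B(-3)) = -39831*(-3 + (⅒)*(1 + 5*(-3))/(-3)) = -39831*(-3 + (⅒)*(-⅓)*(1 - 15)) = -39831*(-3 + (⅒)*(-⅓)*(-14)) = -39831*(-3 + 7/15) = -39831*(-38/15) = 504526/5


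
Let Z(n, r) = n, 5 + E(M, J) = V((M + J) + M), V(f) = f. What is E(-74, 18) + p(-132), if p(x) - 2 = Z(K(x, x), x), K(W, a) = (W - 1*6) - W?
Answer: -139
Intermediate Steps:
E(M, J) = -5 + J + 2*M (E(M, J) = -5 + ((M + J) + M) = -5 + ((J + M) + M) = -5 + (J + 2*M) = -5 + J + 2*M)
K(W, a) = -6 (K(W, a) = (W - 6) - W = (-6 + W) - W = -6)
p(x) = -4 (p(x) = 2 - 6 = -4)
E(-74, 18) + p(-132) = (-5 + 18 + 2*(-74)) - 4 = (-5 + 18 - 148) - 4 = -135 - 4 = -139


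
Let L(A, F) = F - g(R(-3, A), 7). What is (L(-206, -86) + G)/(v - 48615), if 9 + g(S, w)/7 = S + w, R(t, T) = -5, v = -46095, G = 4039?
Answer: -667/15785 ≈ -0.042255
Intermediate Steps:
g(S, w) = -63 + 7*S + 7*w (g(S, w) = -63 + 7*(S + w) = -63 + (7*S + 7*w) = -63 + 7*S + 7*w)
L(A, F) = 49 + F (L(A, F) = F - (-63 + 7*(-5) + 7*7) = F - (-63 - 35 + 49) = F - 1*(-49) = F + 49 = 49 + F)
(L(-206, -86) + G)/(v - 48615) = ((49 - 86) + 4039)/(-46095 - 48615) = (-37 + 4039)/(-94710) = 4002*(-1/94710) = -667/15785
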